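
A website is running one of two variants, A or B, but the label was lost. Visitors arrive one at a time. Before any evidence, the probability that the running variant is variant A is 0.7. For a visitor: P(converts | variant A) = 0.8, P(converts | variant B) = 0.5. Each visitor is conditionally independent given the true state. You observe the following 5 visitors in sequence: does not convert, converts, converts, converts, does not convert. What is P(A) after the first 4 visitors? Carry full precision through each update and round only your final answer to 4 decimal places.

After 'does not convert': P(A) = 0.2·0.7000 / (0.2·0.7000 + 0.5·0.3000) ≈ 0.4828
After 'converts': P(A) = 0.8·0.4828 / (0.8·0.4828 + 0.5·0.5172) ≈ 0.5989
After 'converts': P(A) = 0.8·0.5989 / (0.8·0.5989 + 0.5·0.4011) ≈ 0.7050
After 'converts': P(A) = 0.8·0.7050 / (0.8·0.7050 + 0.5·0.2950) ≈ 0.7927

0.7927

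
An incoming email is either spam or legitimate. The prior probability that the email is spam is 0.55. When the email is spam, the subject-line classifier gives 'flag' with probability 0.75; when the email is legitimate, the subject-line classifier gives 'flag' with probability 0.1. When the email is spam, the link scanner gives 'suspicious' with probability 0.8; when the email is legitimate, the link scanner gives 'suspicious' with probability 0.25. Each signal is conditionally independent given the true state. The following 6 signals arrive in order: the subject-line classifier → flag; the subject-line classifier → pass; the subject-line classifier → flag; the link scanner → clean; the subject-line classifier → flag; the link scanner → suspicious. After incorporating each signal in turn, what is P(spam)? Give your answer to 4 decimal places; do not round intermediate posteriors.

0.9919

Apply Bayes' rule sequentially, carrying P(spam) forward.
After the subject-line classifier='flag': P(spam) = 0.75·0.5500 / (0.75·0.5500 + 0.1·0.4500) ≈ 0.9016
After the subject-line classifier='pass': P(spam) = 0.25·0.9016 / (0.25·0.9016 + 0.9·0.0984) ≈ 0.7180
After the subject-line classifier='flag': P(spam) = 0.75·0.7180 / (0.75·0.7180 + 0.1·0.2820) ≈ 0.9502
After the link scanner='clean': P(spam) = 0.2·0.9502 / (0.2·0.9502 + 0.75·0.0498) ≈ 0.8359
After the subject-line classifier='flag': P(spam) = 0.75·0.8359 / (0.75·0.8359 + 0.1·0.1641) ≈ 0.9745
After the link scanner='suspicious': P(spam) = 0.8·0.9745 / (0.8·0.9745 + 0.25·0.0255) ≈ 0.9919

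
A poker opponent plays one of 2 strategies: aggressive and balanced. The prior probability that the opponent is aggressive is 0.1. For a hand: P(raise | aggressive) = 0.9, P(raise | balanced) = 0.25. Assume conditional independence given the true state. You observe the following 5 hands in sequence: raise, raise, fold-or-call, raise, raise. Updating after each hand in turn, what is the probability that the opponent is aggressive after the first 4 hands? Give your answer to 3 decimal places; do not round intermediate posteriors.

0.409

After 'raise': P(aggressive) = 0.9·0.1000 / (0.9·0.1000 + 0.25·0.9000) ≈ 0.2857
After 'raise': P(aggressive) = 0.9·0.2857 / (0.9·0.2857 + 0.25·0.7143) ≈ 0.5902
After 'fold-or-call': P(aggressive) = 0.1·0.5902 / (0.1·0.5902 + 0.75·0.4098) ≈ 0.1611
After 'raise': P(aggressive) = 0.9·0.1611 / (0.9·0.1611 + 0.25·0.8389) ≈ 0.4087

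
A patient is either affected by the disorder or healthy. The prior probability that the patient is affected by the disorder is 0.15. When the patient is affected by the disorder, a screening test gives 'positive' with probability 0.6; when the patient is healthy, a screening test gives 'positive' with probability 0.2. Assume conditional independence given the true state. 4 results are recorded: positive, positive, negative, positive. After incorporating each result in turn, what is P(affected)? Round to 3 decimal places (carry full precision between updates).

0.704

After 'positive': P(affected) = 0.6·0.1500 / (0.6·0.1500 + 0.2·0.8500) ≈ 0.3462
After 'positive': P(affected) = 0.6·0.3462 / (0.6·0.3462 + 0.2·0.6538) ≈ 0.6136
After 'negative': P(affected) = 0.4·0.6136 / (0.4·0.6136 + 0.8·0.3864) ≈ 0.4426
After 'positive': P(affected) = 0.6·0.4426 / (0.6·0.4426 + 0.2·0.5574) ≈ 0.7043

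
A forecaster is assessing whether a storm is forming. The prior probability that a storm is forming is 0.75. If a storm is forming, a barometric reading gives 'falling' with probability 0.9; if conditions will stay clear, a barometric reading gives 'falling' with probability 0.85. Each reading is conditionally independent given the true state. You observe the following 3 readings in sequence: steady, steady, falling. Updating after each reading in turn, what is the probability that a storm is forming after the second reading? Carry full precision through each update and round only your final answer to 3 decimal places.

After 'steady': P(storm) = 0.1·0.7500 / (0.1·0.7500 + 0.15·0.2500) ≈ 0.6667
After 'steady': P(storm) = 0.1·0.6667 / (0.1·0.6667 + 0.15·0.3333) ≈ 0.5714

0.571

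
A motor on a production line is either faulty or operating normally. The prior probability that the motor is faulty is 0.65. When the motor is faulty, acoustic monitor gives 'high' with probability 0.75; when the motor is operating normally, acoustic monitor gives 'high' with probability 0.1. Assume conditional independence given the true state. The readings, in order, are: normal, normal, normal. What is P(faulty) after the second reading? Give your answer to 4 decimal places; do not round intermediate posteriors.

Apply Bayes' rule sequentially, carrying P(faulty) forward.
After 'normal': P(faulty) = 0.25·0.6500 / (0.25·0.6500 + 0.9·0.3500) ≈ 0.3403
After 'normal': P(faulty) = 0.25·0.3403 / (0.25·0.3403 + 0.9·0.6597) ≈ 0.1253

0.1253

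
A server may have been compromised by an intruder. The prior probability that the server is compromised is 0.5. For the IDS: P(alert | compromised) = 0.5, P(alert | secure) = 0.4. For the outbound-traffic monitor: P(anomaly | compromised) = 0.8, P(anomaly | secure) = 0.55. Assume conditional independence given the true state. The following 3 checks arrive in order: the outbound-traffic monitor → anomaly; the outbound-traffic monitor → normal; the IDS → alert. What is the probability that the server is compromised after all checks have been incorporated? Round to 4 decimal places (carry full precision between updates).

0.4469

After the outbound-traffic monitor='anomaly': P(compromised) = 0.8·0.5000 / (0.8·0.5000 + 0.55·0.5000) ≈ 0.5926
After the outbound-traffic monitor='normal': P(compromised) = 0.2·0.5926 / (0.2·0.5926 + 0.45·0.4074) ≈ 0.3926
After the IDS='alert': P(compromised) = 0.5·0.3926 / (0.5·0.3926 + 0.4·0.6074) ≈ 0.4469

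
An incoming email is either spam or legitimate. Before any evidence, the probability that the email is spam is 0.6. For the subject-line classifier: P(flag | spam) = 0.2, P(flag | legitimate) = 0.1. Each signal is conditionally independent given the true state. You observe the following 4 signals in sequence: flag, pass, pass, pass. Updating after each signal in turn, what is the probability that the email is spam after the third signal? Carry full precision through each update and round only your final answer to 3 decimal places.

0.703

After 'flag': P(spam) = 0.2·0.6000 / (0.2·0.6000 + 0.1·0.4000) ≈ 0.7500
After 'pass': P(spam) = 0.8·0.7500 / (0.8·0.7500 + 0.9·0.2500) ≈ 0.7273
After 'pass': P(spam) = 0.8·0.7273 / (0.8·0.7273 + 0.9·0.2727) ≈ 0.7033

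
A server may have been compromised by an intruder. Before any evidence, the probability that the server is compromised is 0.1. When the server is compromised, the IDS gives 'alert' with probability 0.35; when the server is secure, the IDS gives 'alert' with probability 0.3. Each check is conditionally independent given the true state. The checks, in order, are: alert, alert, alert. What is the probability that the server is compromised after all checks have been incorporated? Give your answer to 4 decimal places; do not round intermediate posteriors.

After 'alert': P(compromised) = 0.35·0.1000 / (0.35·0.1000 + 0.3·0.9000) ≈ 0.1148
After 'alert': P(compromised) = 0.35·0.1148 / (0.35·0.1148 + 0.3·0.8852) ≈ 0.1314
After 'alert': P(compromised) = 0.35·0.1314 / (0.35·0.1314 + 0.3·0.8686) ≈ 0.1500

0.1500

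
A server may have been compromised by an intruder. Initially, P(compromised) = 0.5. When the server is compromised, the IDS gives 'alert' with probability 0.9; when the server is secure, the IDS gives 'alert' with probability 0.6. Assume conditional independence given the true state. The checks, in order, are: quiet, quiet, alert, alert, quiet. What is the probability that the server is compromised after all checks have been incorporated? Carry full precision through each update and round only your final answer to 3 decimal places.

After 'quiet': P(compromised) = 0.1·0.5000 / (0.1·0.5000 + 0.4·0.5000) ≈ 0.2000
After 'quiet': P(compromised) = 0.1·0.2000 / (0.1·0.2000 + 0.4·0.8000) ≈ 0.0588
After 'alert': P(compromised) = 0.9·0.0588 / (0.9·0.0588 + 0.6·0.9412) ≈ 0.0857
After 'alert': P(compromised) = 0.9·0.0857 / (0.9·0.0857 + 0.6·0.9143) ≈ 0.1233
After 'quiet': P(compromised) = 0.1·0.1233 / (0.1·0.1233 + 0.4·0.8767) ≈ 0.0340

0.034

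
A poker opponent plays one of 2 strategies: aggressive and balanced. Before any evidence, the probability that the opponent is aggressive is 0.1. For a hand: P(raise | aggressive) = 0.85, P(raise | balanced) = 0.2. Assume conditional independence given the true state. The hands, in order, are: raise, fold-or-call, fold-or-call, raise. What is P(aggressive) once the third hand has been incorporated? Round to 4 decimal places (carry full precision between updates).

After 'raise': P(aggressive) = 0.85·0.1000 / (0.85·0.1000 + 0.2·0.9000) ≈ 0.3208
After 'fold-or-call': P(aggressive) = 0.15·0.3208 / (0.15·0.3208 + 0.8·0.6792) ≈ 0.0813
After 'fold-or-call': P(aggressive) = 0.15·0.0813 / (0.15·0.0813 + 0.8·0.9187) ≈ 0.0163

0.0163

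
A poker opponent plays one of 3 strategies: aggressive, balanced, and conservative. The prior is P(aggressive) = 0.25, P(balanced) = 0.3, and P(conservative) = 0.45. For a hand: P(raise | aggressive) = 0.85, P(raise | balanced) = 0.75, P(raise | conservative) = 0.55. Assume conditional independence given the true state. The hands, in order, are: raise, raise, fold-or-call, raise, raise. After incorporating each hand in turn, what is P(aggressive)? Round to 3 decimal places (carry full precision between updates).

0.317

Apply Bayes' rule sequentially, carrying P(aggressive) forward.
After 'raise': normaliser = 0.85·0.2500 + 0.75·0.3000 + 0.55·0.4500; P(aggressive) ≈ 0.3102, P(balanced) ≈ 0.3285, P(conservative) ≈ 0.3613
After 'raise': normaliser = 0.85·0.3102 + 0.75·0.3285 + 0.55·0.3613; P(aggressive) ≈ 0.3720, P(balanced) ≈ 0.3476, P(conservative) ≈ 0.2804
After 'fold-or-call': normaliser = 0.15·0.3720 + 0.25·0.3476 + 0.45·0.2804; P(aggressive) ≈ 0.2076, P(balanced) ≈ 0.3232, P(conservative) ≈ 0.4693
After 'raise': normaliser = 0.85·0.2076 + 0.75·0.3232 + 0.55·0.4693; P(aggressive) ≈ 0.2606, P(balanced) ≈ 0.3581, P(conservative) ≈ 0.3813
After 'raise': normaliser = 0.85·0.2606 + 0.75·0.3581 + 0.55·0.3813; P(aggressive) ≈ 0.3166, P(balanced) ≈ 0.3838, P(conservative) ≈ 0.2997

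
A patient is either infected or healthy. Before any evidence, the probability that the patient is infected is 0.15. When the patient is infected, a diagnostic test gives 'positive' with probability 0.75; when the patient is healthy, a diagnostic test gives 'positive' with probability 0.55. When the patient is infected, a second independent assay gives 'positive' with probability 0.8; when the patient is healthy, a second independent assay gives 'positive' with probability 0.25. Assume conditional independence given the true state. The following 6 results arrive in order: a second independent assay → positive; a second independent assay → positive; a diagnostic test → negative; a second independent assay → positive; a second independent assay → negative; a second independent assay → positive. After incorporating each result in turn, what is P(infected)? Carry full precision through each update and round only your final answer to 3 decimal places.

Apply Bayes' rule sequentially, carrying P(infected) forward.
After a second independent assay='positive': P(infected) = 0.8·0.1500 / (0.8·0.1500 + 0.25·0.8500) ≈ 0.3609
After a second independent assay='positive': P(infected) = 0.8·0.3609 / (0.8·0.3609 + 0.25·0.6391) ≈ 0.6438
After a diagnostic test='negative': P(infected) = 0.25·0.6438 / (0.25·0.6438 + 0.45·0.3562) ≈ 0.5010
After a second independent assay='positive': P(infected) = 0.8·0.5010 / (0.8·0.5010 + 0.25·0.4990) ≈ 0.7626
After a second independent assay='negative': P(infected) = 0.2·0.7626 / (0.2·0.7626 + 0.75·0.2374) ≈ 0.4614
After a second independent assay='positive': P(infected) = 0.8·0.4614 / (0.8·0.4614 + 0.25·0.5386) ≈ 0.7327

0.733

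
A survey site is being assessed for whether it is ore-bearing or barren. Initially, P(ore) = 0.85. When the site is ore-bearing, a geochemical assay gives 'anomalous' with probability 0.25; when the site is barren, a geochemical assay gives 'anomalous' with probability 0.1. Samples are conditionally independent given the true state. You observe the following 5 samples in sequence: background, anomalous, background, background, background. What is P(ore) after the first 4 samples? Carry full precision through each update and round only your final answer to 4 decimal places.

0.8913

After 'background': P(ore) = 0.75·0.8500 / (0.75·0.8500 + 0.9·0.1500) ≈ 0.8252
After 'anomalous': P(ore) = 0.25·0.8252 / (0.25·0.8252 + 0.1·0.1748) ≈ 0.9219
After 'background': P(ore) = 0.75·0.9219 / (0.75·0.9219 + 0.9·0.0781) ≈ 0.9077
After 'background': P(ore) = 0.75·0.9077 / (0.75·0.9077 + 0.9·0.0923) ≈ 0.8913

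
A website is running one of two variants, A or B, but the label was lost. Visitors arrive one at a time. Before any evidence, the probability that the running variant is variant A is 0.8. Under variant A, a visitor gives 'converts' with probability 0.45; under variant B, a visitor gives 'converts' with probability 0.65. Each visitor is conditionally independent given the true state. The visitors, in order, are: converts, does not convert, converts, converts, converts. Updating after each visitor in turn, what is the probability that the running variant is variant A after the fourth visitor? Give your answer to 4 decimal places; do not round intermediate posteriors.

Apply Bayes' rule sequentially, carrying P(A) forward.
After 'converts': P(A) = 0.45·0.8000 / (0.45·0.8000 + 0.65·0.2000) ≈ 0.7347
After 'does not convert': P(A) = 0.55·0.7347 / (0.55·0.7347 + 0.35·0.2653) ≈ 0.8131
After 'converts': P(A) = 0.45·0.8131 / (0.45·0.8131 + 0.65·0.1869) ≈ 0.7508
After 'converts': P(A) = 0.45·0.7508 / (0.45·0.7508 + 0.65·0.2492) ≈ 0.6759

0.6759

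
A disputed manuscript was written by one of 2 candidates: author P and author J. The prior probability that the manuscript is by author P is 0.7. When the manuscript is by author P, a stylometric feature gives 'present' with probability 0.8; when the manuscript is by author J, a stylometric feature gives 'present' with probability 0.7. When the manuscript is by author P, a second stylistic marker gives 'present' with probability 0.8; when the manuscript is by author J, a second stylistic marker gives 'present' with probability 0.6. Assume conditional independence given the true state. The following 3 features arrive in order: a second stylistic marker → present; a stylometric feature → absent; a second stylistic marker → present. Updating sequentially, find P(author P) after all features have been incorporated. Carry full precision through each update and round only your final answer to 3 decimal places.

0.734

Each posterior becomes the prior for the next update.
After a second stylistic marker='present': P(author P) = 0.8·0.7000 / (0.8·0.7000 + 0.6·0.3000) ≈ 0.7568
After a stylometric feature='absent': P(author P) = 0.2·0.7568 / (0.2·0.7568 + 0.3·0.2432) ≈ 0.6747
After a second stylistic marker='present': P(author P) = 0.8·0.6747 / (0.8·0.6747 + 0.6·0.3253) ≈ 0.7344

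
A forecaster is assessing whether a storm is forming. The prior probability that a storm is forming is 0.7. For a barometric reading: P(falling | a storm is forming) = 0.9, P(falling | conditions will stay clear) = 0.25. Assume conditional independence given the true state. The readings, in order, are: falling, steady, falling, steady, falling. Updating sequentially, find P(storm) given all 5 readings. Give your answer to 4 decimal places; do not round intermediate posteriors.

Each posterior becomes the prior for the next update.
After 'falling': P(storm) = 0.9·0.7000 / (0.9·0.7000 + 0.25·0.3000) ≈ 0.8936
After 'steady': P(storm) = 0.1·0.8936 / (0.1·0.8936 + 0.75·0.1064) ≈ 0.5283
After 'falling': P(storm) = 0.9·0.5283 / (0.9·0.5283 + 0.25·0.4717) ≈ 0.8013
After 'steady': P(storm) = 0.1·0.8013 / (0.1·0.8013 + 0.75·0.1987) ≈ 0.3496
After 'falling': P(storm) = 0.9·0.3496 / (0.9·0.3496 + 0.25·0.6504) ≈ 0.6593

0.6593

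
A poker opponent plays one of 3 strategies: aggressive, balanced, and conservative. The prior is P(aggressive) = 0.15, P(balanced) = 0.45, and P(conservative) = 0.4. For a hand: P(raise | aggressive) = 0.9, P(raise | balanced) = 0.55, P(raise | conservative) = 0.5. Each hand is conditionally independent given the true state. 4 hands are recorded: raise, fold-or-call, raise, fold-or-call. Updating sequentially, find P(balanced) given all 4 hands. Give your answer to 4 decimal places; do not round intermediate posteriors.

After 'raise': normaliser = 0.9·0.1500 + 0.55·0.4500 + 0.5·0.4000; P(aggressive) ≈ 0.2318, P(balanced) ≈ 0.4249, P(conservative) ≈ 0.3433
After 'fold-or-call': normaliser = 0.1·0.2318 + 0.45·0.4249 + 0.5·0.3433; P(aggressive) ≈ 0.0600, P(balanced) ≈ 0.4953, P(conservative) ≈ 0.4447
After 'raise': normaliser = 0.9·0.0600 + 0.55·0.4953 + 0.5·0.4447; P(aggressive) ≈ 0.0985, P(balanced) ≈ 0.4964, P(conservative) ≈ 0.4052
After 'fold-or-call': normaliser = 0.1·0.0985 + 0.45·0.4964 + 0.5·0.4052; P(aggressive) ≈ 0.0226, P(balanced) ≈ 0.5126, P(conservative) ≈ 0.4649

0.5126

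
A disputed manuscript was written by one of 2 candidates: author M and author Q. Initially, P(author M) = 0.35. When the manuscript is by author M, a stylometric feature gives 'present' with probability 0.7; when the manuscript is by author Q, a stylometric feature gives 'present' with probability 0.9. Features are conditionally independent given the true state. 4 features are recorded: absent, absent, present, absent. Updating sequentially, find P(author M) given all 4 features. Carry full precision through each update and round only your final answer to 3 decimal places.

After 'absent': P(author M) = 0.3·0.3500 / (0.3·0.3500 + 0.1·0.6500) ≈ 0.6176
After 'absent': P(author M) = 0.3·0.6176 / (0.3·0.6176 + 0.1·0.3824) ≈ 0.8289
After 'present': P(author M) = 0.7·0.8289 / (0.7·0.8289 + 0.9·0.1711) ≈ 0.7903
After 'absent': P(author M) = 0.3·0.7903 / (0.3·0.7903 + 0.1·0.2097) ≈ 0.9187

0.919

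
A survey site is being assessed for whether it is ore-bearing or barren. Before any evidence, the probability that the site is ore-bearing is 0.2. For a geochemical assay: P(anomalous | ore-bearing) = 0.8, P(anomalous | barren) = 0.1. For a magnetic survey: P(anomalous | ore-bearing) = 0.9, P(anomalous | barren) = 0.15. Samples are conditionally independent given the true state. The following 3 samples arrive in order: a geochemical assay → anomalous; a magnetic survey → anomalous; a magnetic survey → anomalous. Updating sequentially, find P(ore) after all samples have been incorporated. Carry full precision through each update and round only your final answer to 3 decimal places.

0.986

Each posterior becomes the prior for the next update.
After a geochemical assay='anomalous': P(ore) = 0.8·0.2000 / (0.8·0.2000 + 0.1·0.8000) ≈ 0.6667
After a magnetic survey='anomalous': P(ore) = 0.9·0.6667 / (0.9·0.6667 + 0.15·0.3333) ≈ 0.9231
After a magnetic survey='anomalous': P(ore) = 0.9·0.9231 / (0.9·0.9231 + 0.15·0.0769) ≈ 0.9863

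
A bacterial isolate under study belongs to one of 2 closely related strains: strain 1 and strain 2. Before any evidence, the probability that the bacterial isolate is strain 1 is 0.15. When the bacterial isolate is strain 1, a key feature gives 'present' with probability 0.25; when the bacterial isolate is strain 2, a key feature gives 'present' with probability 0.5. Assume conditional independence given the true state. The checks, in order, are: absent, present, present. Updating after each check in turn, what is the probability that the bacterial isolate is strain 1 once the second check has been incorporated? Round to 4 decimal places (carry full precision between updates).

Each posterior becomes the prior for the next update.
After 'absent': P(strain 1) = 0.75·0.1500 / (0.75·0.1500 + 0.5·0.8500) ≈ 0.2093
After 'present': P(strain 1) = 0.25·0.2093 / (0.25·0.2093 + 0.5·0.7907) ≈ 0.1169

0.1169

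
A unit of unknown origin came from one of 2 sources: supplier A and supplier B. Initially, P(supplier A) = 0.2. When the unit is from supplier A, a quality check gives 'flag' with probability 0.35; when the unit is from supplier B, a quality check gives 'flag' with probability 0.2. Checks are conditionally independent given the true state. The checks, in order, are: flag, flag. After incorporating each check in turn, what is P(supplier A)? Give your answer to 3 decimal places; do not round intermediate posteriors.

0.434

Each posterior becomes the prior for the next update.
After 'flag': P(supplier A) = 0.35·0.2000 / (0.35·0.2000 + 0.2·0.8000) ≈ 0.3043
After 'flag': P(supplier A) = 0.35·0.3043 / (0.35·0.3043 + 0.2·0.6957) ≈ 0.4336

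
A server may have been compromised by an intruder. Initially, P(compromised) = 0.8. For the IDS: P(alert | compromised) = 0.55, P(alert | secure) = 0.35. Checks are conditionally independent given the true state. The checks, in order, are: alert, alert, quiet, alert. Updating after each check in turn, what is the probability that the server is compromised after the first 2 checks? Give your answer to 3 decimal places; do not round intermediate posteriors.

After 'alert': P(compromised) = 0.55·0.8000 / (0.55·0.8000 + 0.35·0.2000) ≈ 0.8627
After 'alert': P(compromised) = 0.55·0.8627 / (0.55·0.8627 + 0.35·0.1373) ≈ 0.9081

0.908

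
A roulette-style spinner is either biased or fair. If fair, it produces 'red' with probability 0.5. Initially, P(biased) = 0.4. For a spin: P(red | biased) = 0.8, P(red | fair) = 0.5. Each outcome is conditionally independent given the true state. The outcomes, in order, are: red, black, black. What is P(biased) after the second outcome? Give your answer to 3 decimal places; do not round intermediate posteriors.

After 'red': P(biased) = 0.8·0.4000 / (0.8·0.4000 + 0.5·0.6000) ≈ 0.5161
After 'black': P(biased) = 0.2·0.5161 / (0.2·0.5161 + 0.5·0.4839) ≈ 0.2991

0.299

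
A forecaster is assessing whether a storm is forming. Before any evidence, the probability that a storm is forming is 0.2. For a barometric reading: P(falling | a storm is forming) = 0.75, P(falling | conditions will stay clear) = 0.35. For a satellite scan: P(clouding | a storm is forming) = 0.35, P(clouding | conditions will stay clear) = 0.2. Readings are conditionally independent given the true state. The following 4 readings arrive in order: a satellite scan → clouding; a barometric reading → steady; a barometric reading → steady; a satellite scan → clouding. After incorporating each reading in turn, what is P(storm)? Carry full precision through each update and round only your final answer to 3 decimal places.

Apply Bayes' rule sequentially, carrying P(storm) forward.
After a satellite scan='clouding': P(storm) = 0.35·0.2000 / (0.35·0.2000 + 0.2·0.8000) ≈ 0.3043
After a barometric reading='steady': P(storm) = 0.25·0.3043 / (0.25·0.3043 + 0.65·0.6957) ≈ 0.1440
After a barometric reading='steady': P(storm) = 0.25·0.1440 / (0.25·0.1440 + 0.65·0.8560) ≈ 0.0608
After a satellite scan='clouding': P(storm) = 0.35·0.0608 / (0.35·0.0608 + 0.2·0.9392) ≈ 0.1017

0.102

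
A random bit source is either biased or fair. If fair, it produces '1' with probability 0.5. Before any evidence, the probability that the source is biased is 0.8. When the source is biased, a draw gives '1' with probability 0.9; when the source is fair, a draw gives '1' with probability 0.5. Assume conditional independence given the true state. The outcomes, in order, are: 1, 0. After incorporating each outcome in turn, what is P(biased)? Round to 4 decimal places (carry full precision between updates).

0.5902

After '1': P(biased) = 0.9·0.8000 / (0.9·0.8000 + 0.5·0.2000) ≈ 0.8780
After '0': P(biased) = 0.1·0.8780 / (0.1·0.8780 + 0.5·0.1220) ≈ 0.5902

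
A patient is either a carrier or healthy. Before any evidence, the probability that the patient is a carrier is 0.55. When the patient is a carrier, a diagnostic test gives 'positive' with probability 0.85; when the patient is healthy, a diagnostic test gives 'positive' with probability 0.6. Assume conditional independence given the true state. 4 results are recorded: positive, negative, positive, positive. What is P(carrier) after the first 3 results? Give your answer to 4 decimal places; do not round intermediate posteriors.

0.4791

After 'positive': P(carrier) = 0.85·0.5500 / (0.85·0.5500 + 0.6·0.4500) ≈ 0.6339
After 'negative': P(carrier) = 0.15·0.6339 / (0.15·0.6339 + 0.4·0.3661) ≈ 0.3937
After 'positive': P(carrier) = 0.85·0.3937 / (0.85·0.3937 + 0.6·0.6063) ≈ 0.4791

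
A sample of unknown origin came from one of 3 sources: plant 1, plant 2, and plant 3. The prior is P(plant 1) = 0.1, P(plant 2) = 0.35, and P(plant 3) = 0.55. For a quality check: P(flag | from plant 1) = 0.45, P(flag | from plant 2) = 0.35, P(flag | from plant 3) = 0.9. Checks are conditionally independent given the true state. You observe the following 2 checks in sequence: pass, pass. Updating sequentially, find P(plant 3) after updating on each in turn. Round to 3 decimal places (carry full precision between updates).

0.030

After 'pass': normaliser = 0.55·0.1000 + 0.65·0.3500 + 0.1·0.5500; P(plant 1) ≈ 0.1630, P(plant 2) ≈ 0.6741, P(plant 3) ≈ 0.1630
After 'pass': normaliser = 0.55·0.1630 + 0.65·0.6741 + 0.1·0.1630; P(plant 1) ≈ 0.1647, P(plant 2) ≈ 0.8053, P(plant 3) ≈ 0.0300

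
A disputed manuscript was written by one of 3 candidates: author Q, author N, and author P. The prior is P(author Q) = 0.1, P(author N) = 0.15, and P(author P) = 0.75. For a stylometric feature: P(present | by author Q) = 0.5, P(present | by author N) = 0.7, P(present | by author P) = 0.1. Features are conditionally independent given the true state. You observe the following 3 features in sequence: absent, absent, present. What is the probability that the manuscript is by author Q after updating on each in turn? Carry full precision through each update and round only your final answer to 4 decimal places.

0.1511

After 'absent': normaliser = 0.5·0.1000 + 0.3·0.1500 + 0.9·0.7500; P(author Q) ≈ 0.0649, P(author N) ≈ 0.0584, P(author P) ≈ 0.8766
After 'absent': normaliser = 0.5·0.0649 + 0.3·0.0584 + 0.9·0.8766; P(author Q) ≈ 0.0387, P(author N) ≈ 0.0209, P(author P) ≈ 0.9404
After 'present': normaliser = 0.5·0.0387 + 0.7·0.0209 + 0.1·0.9404; P(author Q) ≈ 0.1511, P(author N) ≈ 0.1143, P(author P) ≈ 0.7346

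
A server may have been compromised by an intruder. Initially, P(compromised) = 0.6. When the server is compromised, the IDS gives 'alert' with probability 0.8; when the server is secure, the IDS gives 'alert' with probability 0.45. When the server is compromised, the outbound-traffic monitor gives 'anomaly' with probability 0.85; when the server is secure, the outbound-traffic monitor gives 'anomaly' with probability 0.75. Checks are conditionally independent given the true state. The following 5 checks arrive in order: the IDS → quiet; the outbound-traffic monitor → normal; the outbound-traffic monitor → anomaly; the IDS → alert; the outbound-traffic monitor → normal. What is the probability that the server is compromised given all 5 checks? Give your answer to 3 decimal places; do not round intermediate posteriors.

0.283

After the IDS='quiet': P(compromised) = 0.2·0.6000 / (0.2·0.6000 + 0.55·0.4000) ≈ 0.3529
After the outbound-traffic monitor='normal': P(compromised) = 0.15·0.3529 / (0.15·0.3529 + 0.25·0.6471) ≈ 0.2466
After the outbound-traffic monitor='anomaly': P(compromised) = 0.85·0.2466 / (0.85·0.2466 + 0.75·0.7534) ≈ 0.2706
After the IDS='alert': P(compromised) = 0.8·0.2706 / (0.8·0.2706 + 0.45·0.7294) ≈ 0.3974
After the outbound-traffic monitor='normal': P(compromised) = 0.15·0.3974 / (0.15·0.3974 + 0.25·0.6026) ≈ 0.2835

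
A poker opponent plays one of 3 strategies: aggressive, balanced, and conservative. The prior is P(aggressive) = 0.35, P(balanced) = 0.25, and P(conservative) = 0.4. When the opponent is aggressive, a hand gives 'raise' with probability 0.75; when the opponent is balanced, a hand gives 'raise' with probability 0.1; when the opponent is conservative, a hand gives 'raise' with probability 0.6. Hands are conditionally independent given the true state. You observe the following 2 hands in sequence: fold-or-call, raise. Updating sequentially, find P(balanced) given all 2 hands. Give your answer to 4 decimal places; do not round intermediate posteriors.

0.1222

After 'fold-or-call': normaliser = 0.25·0.3500 + 0.9·0.2500 + 0.4·0.4000; P(aggressive) ≈ 0.1852, P(balanced) ≈ 0.4762, P(conservative) ≈ 0.3386
After 'raise': normaliser = 0.75·0.1852 + 0.1·0.4762 + 0.6·0.3386; P(aggressive) ≈ 0.3564, P(balanced) ≈ 0.1222, P(conservative) ≈ 0.5214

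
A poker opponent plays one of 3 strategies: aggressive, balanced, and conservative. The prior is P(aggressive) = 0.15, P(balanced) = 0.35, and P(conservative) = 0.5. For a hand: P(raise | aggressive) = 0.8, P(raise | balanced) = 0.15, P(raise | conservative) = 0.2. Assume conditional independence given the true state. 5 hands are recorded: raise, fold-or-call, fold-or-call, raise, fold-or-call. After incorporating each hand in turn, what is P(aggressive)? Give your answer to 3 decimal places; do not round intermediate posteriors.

After 'raise': normaliser = 0.8·0.1500 + 0.15·0.3500 + 0.2·0.5000; P(aggressive) ≈ 0.4404, P(balanced) ≈ 0.1927, P(conservative) ≈ 0.3670
After 'fold-or-call': normaliser = 0.2·0.4404 + 0.85·0.1927 + 0.8·0.3670; P(aggressive) ≈ 0.1615, P(balanced) ≈ 0.3003, P(conservative) ≈ 0.5383
After 'fold-or-call': normaliser = 0.2·0.1615 + 0.85·0.3003 + 0.8·0.5383; P(aggressive) ≈ 0.0450, P(balanced) ≈ 0.3554, P(conservative) ≈ 0.5996
After 'raise': normaliser = 0.8·0.0450 + 0.15·0.3554 + 0.2·0.5996; P(aggressive) ≈ 0.1720, P(balanced) ≈ 0.2548, P(conservative) ≈ 0.5732
After 'fold-or-call': normaliser = 0.2·0.1720 + 0.85·0.2548 + 0.8·0.5732; P(aggressive) ≈ 0.0485, P(balanced) ≈ 0.3052, P(conservative) ≈ 0.6463

0.048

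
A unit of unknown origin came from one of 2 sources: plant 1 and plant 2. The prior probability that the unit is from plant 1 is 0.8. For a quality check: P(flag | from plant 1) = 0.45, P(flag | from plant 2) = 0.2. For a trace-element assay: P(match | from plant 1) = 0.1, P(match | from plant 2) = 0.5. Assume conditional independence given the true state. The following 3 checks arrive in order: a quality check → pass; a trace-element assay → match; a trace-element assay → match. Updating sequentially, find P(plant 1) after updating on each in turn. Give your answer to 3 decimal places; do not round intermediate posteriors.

Apply Bayes' rule sequentially, carrying P(plant 1) forward.
After a quality check='pass': P(plant 1) = 0.55·0.8000 / (0.55·0.8000 + 0.8·0.2000) ≈ 0.7333
After a trace-element assay='match': P(plant 1) = 0.1·0.7333 / (0.1·0.7333 + 0.5·0.2667) ≈ 0.3548
After a trace-element assay='match': P(plant 1) = 0.1·0.3548 / (0.1·0.3548 + 0.5·0.6452) ≈ 0.0991

0.099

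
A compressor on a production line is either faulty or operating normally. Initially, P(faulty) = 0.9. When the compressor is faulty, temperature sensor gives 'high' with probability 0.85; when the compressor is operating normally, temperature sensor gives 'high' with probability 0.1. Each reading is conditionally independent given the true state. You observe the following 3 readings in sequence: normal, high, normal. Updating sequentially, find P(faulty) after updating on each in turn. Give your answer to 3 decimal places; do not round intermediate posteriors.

After 'normal': P(faulty) = 0.15·0.9000 / (0.15·0.9000 + 0.9·0.1000) ≈ 0.6000
After 'high': P(faulty) = 0.85·0.6000 / (0.85·0.6000 + 0.1·0.4000) ≈ 0.9273
After 'normal': P(faulty) = 0.15·0.9273 / (0.15·0.9273 + 0.9·0.0727) ≈ 0.6800

0.680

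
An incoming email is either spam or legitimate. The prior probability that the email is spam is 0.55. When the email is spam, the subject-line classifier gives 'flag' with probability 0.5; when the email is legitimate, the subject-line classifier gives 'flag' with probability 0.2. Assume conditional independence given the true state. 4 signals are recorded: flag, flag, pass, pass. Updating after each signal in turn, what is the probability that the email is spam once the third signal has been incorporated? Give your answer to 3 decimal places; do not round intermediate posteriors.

0.827

Apply Bayes' rule sequentially, carrying P(spam) forward.
After 'flag': P(spam) = 0.5·0.5500 / (0.5·0.5500 + 0.2·0.4500) ≈ 0.7534
After 'flag': P(spam) = 0.5·0.7534 / (0.5·0.7534 + 0.2·0.2466) ≈ 0.8842
After 'pass': P(spam) = 0.5·0.8842 / (0.5·0.8842 + 0.8·0.1158) ≈ 0.8268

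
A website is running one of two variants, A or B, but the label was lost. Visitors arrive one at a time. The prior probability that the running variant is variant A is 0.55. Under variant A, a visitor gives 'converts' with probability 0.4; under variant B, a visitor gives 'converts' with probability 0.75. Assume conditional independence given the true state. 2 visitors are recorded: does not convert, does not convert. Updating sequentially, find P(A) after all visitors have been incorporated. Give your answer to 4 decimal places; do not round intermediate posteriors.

After 'does not convert': P(A) = 0.6·0.5500 / (0.6·0.5500 + 0.25·0.4500) ≈ 0.7458
After 'does not convert': P(A) = 0.6·0.7458 / (0.6·0.7458 + 0.25·0.2542) ≈ 0.8756

0.8756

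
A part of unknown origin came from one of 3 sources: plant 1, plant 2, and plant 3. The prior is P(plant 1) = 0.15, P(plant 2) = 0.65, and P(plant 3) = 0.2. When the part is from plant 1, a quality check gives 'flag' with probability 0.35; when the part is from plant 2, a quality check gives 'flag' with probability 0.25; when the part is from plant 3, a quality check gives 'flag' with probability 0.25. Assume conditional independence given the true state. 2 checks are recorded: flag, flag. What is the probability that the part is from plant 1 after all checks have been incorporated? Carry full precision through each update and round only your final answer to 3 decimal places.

Each posterior becomes the prior for the next update.
After 'flag': normaliser = 0.35·0.1500 + 0.25·0.6500 + 0.25·0.2000; P(plant 1) ≈ 0.1981, P(plant 2) ≈ 0.6132, P(plant 3) ≈ 0.1887
After 'flag': normaliser = 0.35·0.1981 + 0.25·0.6132 + 0.25·0.1887; P(plant 1) ≈ 0.2570, P(plant 2) ≈ 0.5682, P(plant 3) ≈ 0.1748

0.257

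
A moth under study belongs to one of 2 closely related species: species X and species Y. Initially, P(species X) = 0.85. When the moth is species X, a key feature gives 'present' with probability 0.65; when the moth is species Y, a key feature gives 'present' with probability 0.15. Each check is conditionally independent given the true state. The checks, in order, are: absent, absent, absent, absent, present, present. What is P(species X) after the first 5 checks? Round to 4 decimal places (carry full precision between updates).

0.4138

After 'absent': P(species X) = 0.35·0.8500 / (0.35·0.8500 + 0.85·0.1500) ≈ 0.7000
After 'absent': P(species X) = 0.35·0.7000 / (0.35·0.7000 + 0.85·0.3000) ≈ 0.4900
After 'absent': P(species X) = 0.35·0.4900 / (0.35·0.4900 + 0.85·0.5100) ≈ 0.2835
After 'absent': P(species X) = 0.35·0.2835 / (0.35·0.2835 + 0.85·0.7165) ≈ 0.1401
After 'present': P(species X) = 0.65·0.1401 / (0.65·0.1401 + 0.15·0.8599) ≈ 0.4138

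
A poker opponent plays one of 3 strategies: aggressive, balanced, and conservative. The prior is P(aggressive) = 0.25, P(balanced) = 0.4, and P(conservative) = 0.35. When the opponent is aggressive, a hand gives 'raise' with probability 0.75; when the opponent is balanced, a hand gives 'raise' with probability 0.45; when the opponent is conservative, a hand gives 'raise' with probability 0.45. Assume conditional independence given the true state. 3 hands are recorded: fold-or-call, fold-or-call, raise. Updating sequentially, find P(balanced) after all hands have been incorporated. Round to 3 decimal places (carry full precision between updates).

Apply Bayes' rule sequentially, carrying P(balanced) forward.
After 'fold-or-call': normaliser = 0.25·0.2500 + 0.55·0.4000 + 0.55·0.3500; P(aggressive) ≈ 0.1316, P(balanced) ≈ 0.4632, P(conservative) ≈ 0.4053
After 'fold-or-call': normaliser = 0.25·0.1316 + 0.55·0.4632 + 0.55·0.4053; P(aggressive) ≈ 0.0644, P(balanced) ≈ 0.4990, P(conservative) ≈ 0.4366
After 'raise': normaliser = 0.75·0.0644 + 0.45·0.4990 + 0.45·0.4366; P(aggressive) ≈ 0.1030, P(balanced) ≈ 0.4784, P(conservative) ≈ 0.4186

0.478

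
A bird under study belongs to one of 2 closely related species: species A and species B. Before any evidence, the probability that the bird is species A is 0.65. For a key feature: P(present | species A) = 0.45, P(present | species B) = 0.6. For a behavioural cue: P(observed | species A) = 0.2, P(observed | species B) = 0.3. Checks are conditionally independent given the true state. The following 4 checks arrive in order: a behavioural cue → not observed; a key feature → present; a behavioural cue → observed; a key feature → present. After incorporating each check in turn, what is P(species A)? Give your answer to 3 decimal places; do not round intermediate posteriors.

0.443

After a behavioural cue='not observed': P(species A) = 0.8·0.6500 / (0.8·0.6500 + 0.7·0.3500) ≈ 0.6797
After a key feature='present': P(species A) = 0.45·0.6797 / (0.45·0.6797 + 0.6·0.3203) ≈ 0.6142
After a behavioural cue='observed': P(species A) = 0.2·0.6142 / (0.2·0.6142 + 0.3·0.3858) ≈ 0.5149
After a key feature='present': P(species A) = 0.45·0.5149 / (0.45·0.5149 + 0.6·0.4851) ≈ 0.4432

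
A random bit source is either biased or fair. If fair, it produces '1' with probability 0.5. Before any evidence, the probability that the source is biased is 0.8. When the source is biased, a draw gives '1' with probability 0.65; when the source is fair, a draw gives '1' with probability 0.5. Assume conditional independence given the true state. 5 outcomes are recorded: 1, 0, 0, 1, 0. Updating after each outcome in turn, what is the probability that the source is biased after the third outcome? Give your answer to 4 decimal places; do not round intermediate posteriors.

After '1': P(biased) = 0.65·0.8000 / (0.65·0.8000 + 0.5·0.2000) ≈ 0.8387
After '0': P(biased) = 0.35·0.8387 / (0.35·0.8387 + 0.5·0.1613) ≈ 0.7845
After '0': P(biased) = 0.35·0.7845 / (0.35·0.7845 + 0.5·0.2155) ≈ 0.7182

0.7182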